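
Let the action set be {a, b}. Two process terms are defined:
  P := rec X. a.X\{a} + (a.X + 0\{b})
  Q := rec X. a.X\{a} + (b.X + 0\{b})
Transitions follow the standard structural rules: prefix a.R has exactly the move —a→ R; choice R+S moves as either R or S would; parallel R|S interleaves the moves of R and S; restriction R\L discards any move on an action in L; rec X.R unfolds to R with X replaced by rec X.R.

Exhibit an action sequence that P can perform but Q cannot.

aa

LTS(P): 2 reachable states
  u0 = rec X. a.X\{a} + (a.X + 0\{b}) → —a→ u0, —a→ u1
  u1 = (rec X. a.X\{a} + (a.X + 0\{b}))\{a} → stopped
LTS(Q): 2 reachable states
  v0 = rec X. a.X\{a} + (b.X + 0\{b}) → —a→ v1, —b→ v0
  v1 = (rec X. a.X\{a} + (b.X + 0\{b}))\{a} → —b→ v1
Executing aa from P (initial set {u0}):
  [1] a ⇒ {u0, u1}
  [2] a ⇒ {u0, u1}
  — P admits the full trace.
Executing aa from Q (initial set {v0}):
  [1] a ⇒ {v1}
  [2] a ⇒ ∅  — Q cannot continue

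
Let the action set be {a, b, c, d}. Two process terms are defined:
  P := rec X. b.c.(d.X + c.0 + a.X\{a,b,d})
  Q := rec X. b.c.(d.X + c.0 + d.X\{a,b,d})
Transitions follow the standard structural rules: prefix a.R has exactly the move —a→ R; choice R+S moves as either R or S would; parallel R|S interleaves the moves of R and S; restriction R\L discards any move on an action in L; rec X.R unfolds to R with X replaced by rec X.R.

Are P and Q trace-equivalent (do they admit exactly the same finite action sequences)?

Reachable graph of P (5 states):
  u0 = rec X. b.c.(d.X + c.0 + a.X\{a,b,d}) :: --b--▸ u1
  u1 = c.(d.(rec X. b.c.(d.X + c.0 + a.X\{a,b,d})) + c.0 + a.(rec X. b.c.(d.X + c.0 + a.X\{a,b,d}))\{a,b,d}) :: --c--▸ u2
  u2 = d.(rec X. b.c.(d.X + c.0 + a.X\{a,b,d})) + c.0 + a.(rec X. b.c.(d.X + c.0 + a.X\{a,b,d}))\{a,b,d} :: --a--▸ u3, --c--▸ u4, --d--▸ u0
  u3 = (rec X. b.c.(d.X + c.0 + a.X\{a,b,d}))\{a,b,d} :: deadlocked
  u4 = 0 :: deadlocked
Reachable graph of Q (5 states):
  v0 = rec X. b.c.(d.X + c.0 + d.X\{a,b,d}) :: --b--▸ v1
  v1 = c.(d.(rec X. b.c.(d.X + c.0 + d.X\{a,b,d})) + c.0 + d.(rec X. b.c.(d.X + c.0 + d.X\{a,b,d}))\{a,b,d}) :: --c--▸ v2
  v2 = d.(rec X. b.c.(d.X + c.0 + d.X\{a,b,d})) + c.0 + d.(rec X. b.c.(d.X + c.0 + d.X\{a,b,d}))\{a,b,d} :: --c--▸ v3, --d--▸ v0, --d--▸ v4
  v3 = 0 :: deadlocked
  v4 = (rec X. b.c.(d.X + c.0 + d.X\{a,b,d}))\{a,b,d} :: deadlocked
Run σ = ⟨bca⟩ on P: start {u0}
  step 1 (b): {u1}
  step 2 (c): {u2}
  step 3 (a): {u3}
  P completes σ.
Run σ = ⟨bca⟩ on Q: start {v0}
  step 1 (b): {v1}
  step 2 (c): {v2}
  step 3 (a): ∅  — Q cannot continue

NO — witness ⟨bca⟩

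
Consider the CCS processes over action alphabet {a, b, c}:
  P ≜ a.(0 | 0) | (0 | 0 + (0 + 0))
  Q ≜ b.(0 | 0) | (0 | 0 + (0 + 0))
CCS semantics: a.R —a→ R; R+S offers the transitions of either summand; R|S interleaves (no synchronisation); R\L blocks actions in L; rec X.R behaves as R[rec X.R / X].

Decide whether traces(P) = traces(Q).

LTS(P): 2 reachable states
  p0 = a.(0 | 0) | (0 | 0 + (0 + 0)) has moves —a→ p1
  p1 = 0 | 0 | (0 | 0 + (0 + 0)) has moves (no moves)
LTS(Q): 2 reachable states
  q0 = b.(0 | 0) | (0 | 0 + (0 + 0)) has moves —b→ q1
  q1 = 0 | 0 | (0 | 0 + (0 + 0)) has moves (no moves)
Trace ⟨a⟩ through P, begin at {p0}:
  [1] a ⇒ {p1}
  ✓ P
Trace ⟨a⟩ through Q, begin at {q0}:
  [1] a ⇒ ∅ (Q stuck)

trace-distinct — witness ⟨a⟩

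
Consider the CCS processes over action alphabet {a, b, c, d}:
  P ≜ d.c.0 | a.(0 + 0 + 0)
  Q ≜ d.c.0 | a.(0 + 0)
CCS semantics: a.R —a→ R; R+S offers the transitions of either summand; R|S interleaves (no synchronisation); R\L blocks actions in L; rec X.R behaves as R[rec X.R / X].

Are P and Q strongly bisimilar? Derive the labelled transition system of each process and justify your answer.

P's transition system — 6 states:
  m0 = d.c.0 | a.(0 + 0 + 0) has moves =a=> m1, =d=> m2
  m1 = d.c.0 | (0 + 0 + 0) has moves =d=> m3
  m2 = c.0 | a.(0 + 0 + 0) has moves =a=> m3, =c=> m4
  m3 = c.0 | (0 + 0 + 0) has moves =c=> m5
  m4 = 0 | a.(0 + 0 + 0) has moves =a=> m5
  m5 = 0 | (0 + 0 + 0) has moves (no moves)
Q's transition system — 6 states:
  n0 = d.c.0 | a.(0 + 0) has moves =a=> n1, =d=> n2
  n1 = d.c.0 | (0 + 0) has moves =d=> n3
  n2 = c.0 | a.(0 + 0) has moves =a=> n3, =c=> n4
  n3 = c.0 | (0 + 0) has moves =c=> n5
  n4 = 0 | a.(0 + 0) has moves =a=> n5
  n5 = 0 | (0 + 0) has moves (no moves)
Coarsest stable partition (strong bisimilarity classes):
  B0 = {m0, n0}
  B1 = {m1, n1}
  B2 = {m3, n3}
  B3 = {m5, n5}
  B4 = {m2, n2}
  B5 = {m4, n4}
m0 ∈ B0, n0 ∈ B0 → same block

YES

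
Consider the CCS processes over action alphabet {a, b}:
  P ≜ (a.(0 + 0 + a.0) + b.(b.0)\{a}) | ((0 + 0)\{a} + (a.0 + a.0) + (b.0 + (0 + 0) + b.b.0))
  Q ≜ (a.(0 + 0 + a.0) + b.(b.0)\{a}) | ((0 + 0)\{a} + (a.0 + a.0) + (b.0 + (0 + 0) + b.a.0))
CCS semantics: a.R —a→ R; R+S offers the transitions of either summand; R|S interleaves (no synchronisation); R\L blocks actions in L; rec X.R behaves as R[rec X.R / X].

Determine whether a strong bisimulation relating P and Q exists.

P ≁ Q

LTS(P): 15 reachable states
  u0 = (a.(0 + 0 + a.0) + b.(b.0)\{a}) | ((0 + 0)\{a} + (a.0 + a.0) + (b.0 + (0 + 0) + b.b.0)) has moves -a-> u1, -a-> u2, -b-> u2, -b-> u3, -b-> u4
  u1 = (0 + 0 + a.0) | ((0 + 0)\{a} + (a.0 + a.0) + (b.0 + (0 + 0) + b.b.0)) has moves -a-> u5, -a-> u6, -b-> u5, -b-> u7
  u2 = (a.(0 + 0 + a.0) + b.(b.0)\{a}) | 0 has moves -a-> u5, -b-> u8
  u3 = (a.(0 + 0 + a.0) + b.(b.0)\{a}) | b.0 has moves -a-> u7, -b-> u2, -b-> u9
  u4 = (b.0)\{a} | ((0 + 0)\{a} + (a.0 + a.0) + (b.0 + (0 + 0) + b.b.0)) has moves -a-> u8, -b-> u10, -b-> u8, -b-> u9
  u5 = (0 + 0 + a.0) | 0 has moves -a-> u11
  u6 = 0 | ((0 + 0)\{a} + (a.0 + a.0) + (b.0 + (0 + 0) + b.b.0)) has moves -a-> u11, -b-> u11, -b-> u12
  u7 = (0 + 0 + a.0) | b.0 has moves -a-> u12, -b-> u5
  u8 = (b.0)\{a} | 0 has moves -b-> u13
  u9 = (b.0)\{a} | b.0 has moves -b-> u14, -b-> u8
  u10 = 0\{a} | ((0 + 0)\{a} + (a.0 + a.0) + (b.0 + (0 + 0) + b.b.0)) has moves -a-> u13, -b-> u13, -b-> u14
  u11 = 0 | 0 has moves deadlocked
  u12 = 0 | b.0 has moves -b-> u11
  u13 = 0\{a} | 0 has moves deadlocked
  u14 = 0\{a} | b.0 has moves -b-> u13
LTS(Q): 15 reachable states
  v0 = (a.(0 + 0 + a.0) + b.(b.0)\{a}) | ((0 + 0)\{a} + (a.0 + a.0) + (b.0 + (0 + 0) + b.a.0)) has moves -a-> v1, -a-> v2, -b-> v2, -b-> v3, -b-> v4
  v1 = (0 + 0 + a.0) | ((0 + 0)\{a} + (a.0 + a.0) + (b.0 + (0 + 0) + b.a.0)) has moves -a-> v5, -a-> v6, -b-> v5, -b-> v7
  v2 = (a.(0 + 0 + a.0) + b.(b.0)\{a}) | 0 has moves -a-> v5, -b-> v8
  v3 = (a.(0 + 0 + a.0) + b.(b.0)\{a}) | a.0 has moves -a-> v2, -a-> v7, -b-> v9
  v4 = (b.0)\{a} | ((0 + 0)\{a} + (a.0 + a.0) + (b.0 + (0 + 0) + b.a.0)) has moves -a-> v8, -b-> v10, -b-> v8, -b-> v9
  v5 = (0 + 0 + a.0) | 0 has moves -a-> v11
  v6 = 0 | ((0 + 0)\{a} + (a.0 + a.0) + (b.0 + (0 + 0) + b.a.0)) has moves -a-> v11, -b-> v11, -b-> v12
  v7 = (0 + 0 + a.0) | a.0 has moves -a-> v12, -a-> v5
  v8 = (b.0)\{a} | 0 has moves -b-> v13
  v9 = (b.0)\{a} | a.0 has moves -a-> v8, -b-> v14
  v10 = 0\{a} | ((0 + 0)\{a} + (a.0 + a.0) + (b.0 + (0 + 0) + b.a.0)) has moves -a-> v13, -b-> v13, -b-> v14
  v11 = 0 | 0 has moves deadlocked
  v12 = 0 | a.0 has moves -a-> v11
  v13 = 0\{a} | 0 has moves deadlocked
  v14 = 0\{a} | a.0 has moves -a-> v13
Partition-refinement fixed point:
  B0 = {u0}
  B1 = {u2, v2}
  B2 = {u12, u14, u8, v8}
  B3 = {u11, u13, v11, v13}
  B4 = {u5, v12, v14, v5}
  B5 = {u3}
  B6 = {u7, v9}
  B7 = {u9}
  B8 = {u1}
  B9 = {u10, u6}
  B10 = {u4}
  B11 = {v0}
  B12 = {v3}
  B13 = {v7}
  B14 = {v1}
  B15 = {v10, v6}
  B16 = {v4}
u0 ∈ B0, v0 ∈ B11 → different blocks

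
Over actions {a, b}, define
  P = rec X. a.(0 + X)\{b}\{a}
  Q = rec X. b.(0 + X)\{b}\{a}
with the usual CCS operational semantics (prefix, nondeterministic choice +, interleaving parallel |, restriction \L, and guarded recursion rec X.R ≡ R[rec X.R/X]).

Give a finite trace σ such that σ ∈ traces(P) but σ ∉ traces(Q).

a

LTS(P): 2 reachable states
  p0 = rec X. a.(0 + X)\{b}\{a} :: —a→ p1
  p1 = (0 + (rec X. a.(0 + X)\{b}\{a}))\{b}\{a} :: ∅
LTS(Q): 2 reachable states
  q0 = rec X. b.(0 + X)\{b}\{a} :: —b→ q1
  q1 = (0 + (rec X. b.(0 + X)\{b}\{a}))\{b}\{a} :: ∅
Executing a from P (initial set {p0}):
  [1] a ⇒ {p1}
  P completes σ.
Executing a from Q (initial set {q0}):
  [1] a ⇒ no successor for Q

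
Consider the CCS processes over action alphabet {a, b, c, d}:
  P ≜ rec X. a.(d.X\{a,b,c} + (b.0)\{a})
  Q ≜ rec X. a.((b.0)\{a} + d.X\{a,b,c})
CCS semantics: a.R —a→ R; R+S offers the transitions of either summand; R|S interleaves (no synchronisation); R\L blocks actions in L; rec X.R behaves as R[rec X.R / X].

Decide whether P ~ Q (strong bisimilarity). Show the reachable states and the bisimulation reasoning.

YES

Reachable graph of P (4 states):
  s0 = rec X. a.(d.X\{a,b,c} + (b.0)\{a}) → ··a··> s1
  s1 = d.(rec X. a.(d.X\{a,b,c} + (b.0)\{a}))\{a,b,c} + (b.0)\{a} → ··b··> s2, ··d··> s3
  s2 = 0\{a} → (no moves)
  s3 = (rec X. a.(d.X\{a,b,c} + (b.0)\{a}))\{a,b,c} → (no moves)
Reachable graph of Q (4 states):
  t0 = rec X. a.((b.0)\{a} + d.X\{a,b,c}) → ··a··> t1
  t1 = (b.0)\{a} + d.(rec X. a.((b.0)\{a} + d.X\{a,b,c}))\{a,b,c} → ··b··> t2, ··d··> t3
  t2 = 0\{a} → (no moves)
  t3 = (rec X. a.((b.0)\{a} + d.X\{a,b,c}))\{a,b,c} → (no moves)
Partition-refinement fixed point:
  B0 = {s0, t0}
  B1 = {s1, t1}
  B2 = {s2, s3, t2, t3}
s0 ∈ B0, t0 ∈ B0 → same block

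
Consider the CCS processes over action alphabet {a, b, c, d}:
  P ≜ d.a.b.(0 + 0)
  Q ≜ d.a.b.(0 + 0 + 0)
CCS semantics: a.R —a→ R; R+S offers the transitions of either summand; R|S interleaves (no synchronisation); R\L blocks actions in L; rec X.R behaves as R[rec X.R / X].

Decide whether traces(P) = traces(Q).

P's transition system — 4 states:
  s0 = d.a.b.(0 + 0) :: ··d··> s1
  s1 = a.b.(0 + 0) :: ··a··> s2
  s2 = b.(0 + 0) :: ··b··> s3
  s3 = 0 + 0 :: stopped
Q's transition system — 4 states:
  t0 = d.a.b.(0 + 0 + 0) :: ··d··> t1
  t1 = a.b.(0 + 0 + 0) :: ··a··> t2
  t2 = b.(0 + 0 + 0) :: ··b··> t3
  t3 = 0 + 0 + 0 :: stopped
Coarsest stable partition (strong bisimilarity classes):
  B0 = {s0, t0}
  B1 = {s1, t1}
  B2 = {s2, t2}
  B3 = {s3, t3}
s0 ∈ B0, t0 ∈ B0 → same block
Bisimilar ⇒ trace-equivalent.

YES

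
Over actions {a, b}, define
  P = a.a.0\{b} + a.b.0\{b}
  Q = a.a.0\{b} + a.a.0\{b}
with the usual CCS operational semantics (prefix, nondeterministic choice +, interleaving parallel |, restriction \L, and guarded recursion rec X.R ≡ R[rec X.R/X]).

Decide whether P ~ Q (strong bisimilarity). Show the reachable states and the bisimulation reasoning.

LTS(P): 4 reachable states
  p0 = a.a.0\{b} + a.b.0\{b} ⊢ —a→ p1, —a→ p2
  p1 = a.0\{b} ⊢ —a→ p3
  p2 = b.0\{b} ⊢ —b→ p3
  p3 = 0\{b} ⊢ ·
LTS(Q): 3 reachable states
  q0 = a.a.0\{b} + a.a.0\{b} ⊢ —a→ q1
  q1 = a.0\{b} ⊢ —a→ q2
  q2 = 0\{b} ⊢ ·
Coarsest stable partition (strong bisimilarity classes):
  B0 = {p0}
  B1 = {p2}
  B2 = {p3, q2}
  B3 = {p1, q1}
  B4 = {q0}
p0 ∈ B0, q0 ∈ B4 → different blocks

P ≁ Q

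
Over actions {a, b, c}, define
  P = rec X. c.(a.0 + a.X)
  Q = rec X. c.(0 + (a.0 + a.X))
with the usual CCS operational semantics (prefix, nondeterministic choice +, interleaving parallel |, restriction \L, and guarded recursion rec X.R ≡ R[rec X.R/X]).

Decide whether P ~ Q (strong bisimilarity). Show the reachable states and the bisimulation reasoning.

P ~ Q

Reachable graph of P (3 states):
  u0 = rec X. c.(a.0 + a.X) ⊢ -c-> u1
  u1 = a.0 + a.(rec X. c.(a.0 + a.X)) ⊢ -a-> u0, -a-> u2
  u2 = 0 ⊢ (no moves)
Reachable graph of Q (3 states):
  v0 = rec X. c.(0 + (a.0 + a.X)) ⊢ -c-> v1
  v1 = 0 + (a.0 + a.(rec X. c.(0 + (a.0 + a.X)))) ⊢ -a-> v0, -a-> v2
  v2 = 0 ⊢ (no moves)
Partition-refinement fixed point:
  B0 = {u0, v0}
  B1 = {u1, v1}
  B2 = {u2, v2}
u0 ∈ B0, v0 ∈ B0 → same block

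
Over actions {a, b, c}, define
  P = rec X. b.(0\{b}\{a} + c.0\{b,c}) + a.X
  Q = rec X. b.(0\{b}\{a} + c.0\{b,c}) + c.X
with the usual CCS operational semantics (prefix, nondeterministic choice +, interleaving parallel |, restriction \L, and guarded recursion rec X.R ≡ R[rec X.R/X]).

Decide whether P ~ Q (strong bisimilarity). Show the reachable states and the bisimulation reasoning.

NO

LTS(P): 3 reachable states
  p0 = rec X. b.(0\{b}\{a} + c.0\{b,c}) + a.X has moves -a-> p0, -b-> p1
  p1 = 0\{b}\{a} + c.0\{b,c} has moves -c-> p2
  p2 = 0\{b,c} has moves deadlocked
LTS(Q): 3 reachable states
  q0 = rec X. b.(0\{b}\{a} + c.0\{b,c}) + c.X has moves -b-> q1, -c-> q0
  q1 = 0\{b}\{a} + c.0\{b,c} has moves -c-> q2
  q2 = 0\{b,c} has moves deadlocked
Coarsest stable partition (strong bisimilarity classes):
  B0 = {p0}
  B1 = {p1, q1}
  B2 = {p2, q2}
  B3 = {q0}
p0 ∈ B0, q0 ∈ B3 → different blocks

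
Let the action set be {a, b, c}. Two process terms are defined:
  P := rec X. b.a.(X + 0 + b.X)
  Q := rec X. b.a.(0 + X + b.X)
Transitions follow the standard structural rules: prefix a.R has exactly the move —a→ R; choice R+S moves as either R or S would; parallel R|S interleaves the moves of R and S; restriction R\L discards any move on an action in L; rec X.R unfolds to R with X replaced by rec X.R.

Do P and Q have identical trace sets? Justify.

traces(P) = traces(Q)

LTS(P): 3 reachable states
  p0 = rec X. b.a.(X + 0 + b.X) ⊢ =b=> p1
  p1 = a.((rec X. b.a.(X + 0 + b.X)) + 0 + b.(rec X. b.a.(X + 0 + b.X))) ⊢ =a=> p2
  p2 = (rec X. b.a.(X + 0 + b.X)) + 0 + b.(rec X. b.a.(X + 0 + b.X)) ⊢ =b=> p0, =b=> p1
LTS(Q): 3 reachable states
  q0 = rec X. b.a.(0 + X + b.X) ⊢ =b=> q1
  q1 = a.(0 + (rec X. b.a.(0 + X + b.X)) + b.(rec X. b.a.(0 + X + b.X))) ⊢ =a=> q2
  q2 = 0 + (rec X. b.a.(0 + X + b.X)) + b.(rec X. b.a.(0 + X + b.X)) ⊢ =b=> q0, =b=> q1
Partition-refinement fixed point:
  B0 = {p0, q0}
  B1 = {p1, q1}
  B2 = {p2, q2}
p0 ∈ B0, q0 ∈ B0 → same block
Bisimilar ⇒ trace-equivalent.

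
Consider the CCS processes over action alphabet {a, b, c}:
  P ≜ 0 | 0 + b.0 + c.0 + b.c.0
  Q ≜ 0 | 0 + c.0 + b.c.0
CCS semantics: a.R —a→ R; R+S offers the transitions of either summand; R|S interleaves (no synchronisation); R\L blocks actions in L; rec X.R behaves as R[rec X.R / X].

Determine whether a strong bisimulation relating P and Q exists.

NO

Reachable graph of P (3 states):
  p0 = 0 | 0 + b.0 + c.0 + b.c.0 | —b→ p1, —b→ p2, —c→ p1
  p1 = 0 | stopped
  p2 = c.0 | —c→ p1
Reachable graph of Q (3 states):
  q0 = 0 | 0 + c.0 + b.c.0 | —b→ q1, —c→ q2
  q1 = c.0 | —c→ q2
  q2 = 0 | stopped
Bisimilarity quotient blocks:
  B0 = {p0}
  B1 = {p2, q1}
  B2 = {p1, q2}
  B3 = {q0}
p0 ∈ B0, q0 ∈ B3 → different blocks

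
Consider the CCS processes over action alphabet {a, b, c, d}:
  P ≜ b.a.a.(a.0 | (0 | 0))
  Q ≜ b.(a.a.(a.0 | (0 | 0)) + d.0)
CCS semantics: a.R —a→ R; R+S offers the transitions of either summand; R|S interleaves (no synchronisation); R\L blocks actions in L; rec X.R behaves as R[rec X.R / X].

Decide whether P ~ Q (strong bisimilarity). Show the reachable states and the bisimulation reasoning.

LTS(P): 5 reachable states
  s0 = b.a.a.(a.0 | (0 | 0)) has moves -b-> s1
  s1 = a.a.(a.0 | (0 | 0)) has moves -a-> s2
  s2 = a.(a.0 | (0 | 0)) has moves -a-> s3
  s3 = a.0 | (0 | 0) has moves -a-> s4
  s4 = 0 | (0 | 0) has moves (no moves)
LTS(Q): 6 reachable states
  t0 = b.(a.a.(a.0 | (0 | 0)) + d.0) has moves -b-> t1
  t1 = a.a.(a.0 | (0 | 0)) + d.0 has moves -a-> t2, -d-> t3
  t2 = a.(a.0 | (0 | 0)) has moves -a-> t4
  t3 = 0 has moves (no moves)
  t4 = a.0 | (0 | 0) has moves -a-> t5
  t5 = 0 | (0 | 0) has moves (no moves)
Coarsest stable partition (strong bisimilarity classes):
  B0 = {s0}
  B1 = {s1}
  B2 = {s2, t2}
  B3 = {s3, t4}
  B4 = {s4, t3, t5}
  B5 = {t0}
  B6 = {t1}
s0 ∈ B0, t0 ∈ B5 → different blocks

not bisimilar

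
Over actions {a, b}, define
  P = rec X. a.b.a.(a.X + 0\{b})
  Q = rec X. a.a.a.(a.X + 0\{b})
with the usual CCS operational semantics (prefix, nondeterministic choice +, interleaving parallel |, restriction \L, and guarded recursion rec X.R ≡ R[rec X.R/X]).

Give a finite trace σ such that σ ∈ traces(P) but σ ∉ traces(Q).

P's transition system — 4 states:
  p0 = rec X. a.b.a.(a.X + 0\{b}) → —a→ p1
  p1 = b.a.(a.(rec X. a.b.a.(a.X + 0\{b})) + 0\{b}) → —b→ p2
  p2 = a.(a.(rec X. a.b.a.(a.X + 0\{b})) + 0\{b}) → —a→ p3
  p3 = a.(rec X. a.b.a.(a.X + 0\{b})) + 0\{b} → —a→ p0
Q's transition system — 4 states:
  q0 = rec X. a.a.a.(a.X + 0\{b}) → —a→ q1
  q1 = a.a.(a.(rec X. a.a.a.(a.X + 0\{b})) + 0\{b}) → —a→ q2
  q2 = a.(a.(rec X. a.a.a.(a.X + 0\{b})) + 0\{b}) → —a→ q3
  q3 = a.(rec X. a.a.a.(a.X + 0\{b})) + 0\{b} → —a→ q0
Run σ = ⟨ab⟩ on P: start {p0}
  [1] a ⇒ {p1}
  [2] b ⇒ {p2}
  — P admits the full trace.
Run σ = ⟨ab⟩ on Q: start {q0}
  [1] a ⇒ {q1}
  [2] b ⇒ no successor for Q

ab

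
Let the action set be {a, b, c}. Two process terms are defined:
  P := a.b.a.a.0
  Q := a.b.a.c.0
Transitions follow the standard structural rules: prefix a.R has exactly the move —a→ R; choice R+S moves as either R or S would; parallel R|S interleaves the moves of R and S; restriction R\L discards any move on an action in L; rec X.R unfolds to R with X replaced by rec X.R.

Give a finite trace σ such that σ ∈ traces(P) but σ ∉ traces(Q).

abaa

P's transition system — 5 states:
  m0 = a.b.a.a.0 :: =a=> m1
  m1 = b.a.a.0 :: =b=> m2
  m2 = a.a.0 :: =a=> m3
  m3 = a.0 :: =a=> m4
  m4 = 0 :: (no moves)
Q's transition system — 5 states:
  n0 = a.b.a.c.0 :: =a=> n1
  n1 = b.a.c.0 :: =b=> n2
  n2 = a.c.0 :: =a=> n3
  n3 = c.0 :: =c=> n4
  n4 = 0 :: (no moves)
Run σ = ⟨abaa⟩ on P: start {m0}
  step 1 (a): {m1}
  step 2 (b): {m2}
  step 3 (a): {m3}
  step 4 (a): {m4}
  ✓ P
Run σ = ⟨abaa⟩ on Q: start {n0}
  step 1 (a): {n1}
  step 2 (b): {n2}
  step 3 (a): {n3}
  step 4 (a): ∅  — Q cannot continue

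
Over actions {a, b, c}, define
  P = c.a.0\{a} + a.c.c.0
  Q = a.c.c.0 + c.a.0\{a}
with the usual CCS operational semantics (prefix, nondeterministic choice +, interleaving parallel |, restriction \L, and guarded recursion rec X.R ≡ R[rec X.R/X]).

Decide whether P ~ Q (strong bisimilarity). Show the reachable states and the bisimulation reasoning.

P ~ Q

LTS(P): 6 reachable states
  p0 = c.a.0\{a} + a.c.c.0 ⊢ -a-> p1, -c-> p2
  p1 = c.c.0 ⊢ -c-> p3
  p2 = a.0\{a} ⊢ -a-> p4
  p3 = c.0 ⊢ -c-> p5
  p4 = 0\{a} ⊢ (no moves)
  p5 = 0 ⊢ (no moves)
LTS(Q): 6 reachable states
  q0 = a.c.c.0 + c.a.0\{a} ⊢ -a-> q1, -c-> q2
  q1 = c.c.0 ⊢ -c-> q3
  q2 = a.0\{a} ⊢ -a-> q4
  q3 = c.0 ⊢ -c-> q5
  q4 = 0\{a} ⊢ (no moves)
  q5 = 0 ⊢ (no moves)
Coarsest stable partition (strong bisimilarity classes):
  B0 = {p0, q0}
  B1 = {p2, q2}
  B2 = {p4, p5, q4, q5}
  B3 = {p1, q1}
  B4 = {p3, q3}
p0 ∈ B0, q0 ∈ B0 → same block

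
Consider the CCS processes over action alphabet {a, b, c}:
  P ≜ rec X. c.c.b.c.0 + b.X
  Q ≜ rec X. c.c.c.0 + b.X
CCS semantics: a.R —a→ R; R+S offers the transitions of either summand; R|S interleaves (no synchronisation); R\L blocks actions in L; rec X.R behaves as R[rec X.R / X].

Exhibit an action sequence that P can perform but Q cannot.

Reachable graph of P (5 states):
  m0 = rec X. c.c.b.c.0 + b.X has moves --b--▸ m0, --c--▸ m1
  m1 = c.b.c.0 has moves --c--▸ m2
  m2 = b.c.0 has moves --b--▸ m3
  m3 = c.0 has moves --c--▸ m4
  m4 = 0 has moves stopped
Reachable graph of Q (4 states):
  n0 = rec X. c.c.c.0 + b.X has moves --b--▸ n0, --c--▸ n1
  n1 = c.c.0 has moves --c--▸ n2
  n2 = c.0 has moves --c--▸ n3
  n3 = 0 has moves stopped
Executing ccb from P (initial set {m0}):
  after c @ step 1: {m1}
  after c @ step 2: {m2}
  after b @ step 3: {m3}
  — P admits the full trace.
Executing ccb from Q (initial set {n0}):
  after c @ step 1: {n1}
  after c @ step 2: {n2}
  after b @ step 3: no successor for Q

ccb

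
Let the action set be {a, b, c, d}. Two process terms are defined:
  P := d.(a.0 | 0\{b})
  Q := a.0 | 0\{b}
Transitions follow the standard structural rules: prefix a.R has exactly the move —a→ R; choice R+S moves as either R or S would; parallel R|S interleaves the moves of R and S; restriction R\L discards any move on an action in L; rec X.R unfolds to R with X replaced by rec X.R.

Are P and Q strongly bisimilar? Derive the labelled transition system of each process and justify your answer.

P ≁ Q

Reachable graph of P (3 states):
  m0 = d.(a.0 | 0\{b}) :: ··d··> m1
  m1 = a.0 | 0\{b} :: ··a··> m2
  m2 = 0 | 0\{b} :: stopped
Reachable graph of Q (2 states):
  n0 = a.0 | 0\{b} :: ··a··> n1
  n1 = 0 | 0\{b} :: stopped
Bisimilarity quotient blocks:
  B0 = {m0}
  B1 = {m1, n0}
  B2 = {m2, n1}
m0 ∈ B0, n0 ∈ B1 → different blocks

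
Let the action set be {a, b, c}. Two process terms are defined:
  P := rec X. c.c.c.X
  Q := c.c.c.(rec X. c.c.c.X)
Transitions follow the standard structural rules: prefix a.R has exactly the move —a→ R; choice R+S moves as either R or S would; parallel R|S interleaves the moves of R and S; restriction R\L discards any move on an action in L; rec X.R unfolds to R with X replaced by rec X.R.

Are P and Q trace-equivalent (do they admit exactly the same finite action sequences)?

YES

P's transition system — 3 states:
  u0 = rec X. c.c.c.X | =c=> u1
  u1 = c.c.(rec X. c.c.c.X) | =c=> u2
  u2 = c.(rec X. c.c.c.X) | =c=> u0
Q's transition system — 4 states:
  v0 = c.c.c.(rec X. c.c.c.X) | =c=> v1
  v1 = c.c.(rec X. c.c.c.X) | =c=> v2
  v2 = c.(rec X. c.c.c.X) | =c=> v3
  v3 = rec X. c.c.c.X | =c=> v1
Coarsest stable partition (strong bisimilarity classes):
  B0 = {u0, u1, u2, v0, v1, v2, v3}
u0 ∈ B0, v0 ∈ B0 → same block
Bisimilar ⇒ trace-equivalent.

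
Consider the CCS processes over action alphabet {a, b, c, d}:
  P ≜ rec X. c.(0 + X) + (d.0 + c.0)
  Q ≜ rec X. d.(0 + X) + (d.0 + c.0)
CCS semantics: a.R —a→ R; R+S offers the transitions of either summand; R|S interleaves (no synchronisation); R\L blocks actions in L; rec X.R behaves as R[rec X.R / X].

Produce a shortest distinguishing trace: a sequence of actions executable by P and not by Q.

Reachable graph of P (3 states):
  s0 = rec X. c.(0 + X) + (d.0 + c.0) ⊢ -c-> s1, -c-> s2, -d-> s1
  s1 = 0 ⊢ ·
  s2 = 0 + (rec X. c.(0 + X) + (d.0 + c.0)) ⊢ -c-> s1, -c-> s2, -d-> s1
Reachable graph of Q (3 states):
  t0 = rec X. d.(0 + X) + (d.0 + c.0) ⊢ -c-> t1, -d-> t1, -d-> t2
  t1 = 0 ⊢ ·
  t2 = 0 + (rec X. d.(0 + X) + (d.0 + c.0)) ⊢ -c-> t1, -d-> t1, -d-> t2
Trace ⟨cc⟩ through P, begin at {s0}:
  step 1 (c): {s1, s2}
  step 2 (c): {s1, s2}
  ✓ P
Trace ⟨cc⟩ through Q, begin at {t0}:
  step 1 (c): {t1}
  step 2 (c): ∅ (Q stuck)

cc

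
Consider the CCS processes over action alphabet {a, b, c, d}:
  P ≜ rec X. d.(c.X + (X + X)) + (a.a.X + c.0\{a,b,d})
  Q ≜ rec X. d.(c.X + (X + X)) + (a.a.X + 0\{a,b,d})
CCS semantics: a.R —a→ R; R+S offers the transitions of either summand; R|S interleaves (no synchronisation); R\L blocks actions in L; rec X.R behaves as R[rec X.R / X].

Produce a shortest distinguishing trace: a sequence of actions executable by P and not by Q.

c

P's transition system — 4 states:
  u0 = rec X. d.(c.X + (X + X)) + (a.a.X + c.0\{a,b,d}) | —a→ u1, —c→ u2, —d→ u3
  u1 = a.(rec X. d.(c.X + (X + X)) + (a.a.X + c.0\{a,b,d})) | —a→ u0
  u2 = 0\{a,b,d} | deadlocked
  u3 = c.(rec X. d.(c.X + (X + X)) + (a.a.X + c.0\{a,b,d})) + ((rec X. d.(c.X + (X + X)) + (a.a.X + c.0\{a,b,d})) + (rec X. d.(c.X + (X + X)) + (a.a.X + c.0\{a,b,d}))) | —a→ u1, —c→ u0, —c→ u2, —d→ u3
Q's transition system — 3 states:
  v0 = rec X. d.(c.X + (X + X)) + (a.a.X + 0\{a,b,d}) | —a→ v1, —d→ v2
  v1 = a.(rec X. d.(c.X + (X + X)) + (a.a.X + 0\{a,b,d})) | —a→ v0
  v2 = c.(rec X. d.(c.X + (X + X)) + (a.a.X + 0\{a,b,d})) + ((rec X. d.(c.X + (X + X)) + (a.a.X + 0\{a,b,d})) + (rec X. d.(c.X + (X + X)) + (a.a.X + 0\{a,b,d}))) | —a→ v1, —c→ v0, —d→ v2
Trace ⟨c⟩ through P, begin at {u0}:
  step 1 (c): {u2}
  P completes σ.
Trace ⟨c⟩ through Q, begin at {v0}:
  step 1 (c): ∅ (Q stuck)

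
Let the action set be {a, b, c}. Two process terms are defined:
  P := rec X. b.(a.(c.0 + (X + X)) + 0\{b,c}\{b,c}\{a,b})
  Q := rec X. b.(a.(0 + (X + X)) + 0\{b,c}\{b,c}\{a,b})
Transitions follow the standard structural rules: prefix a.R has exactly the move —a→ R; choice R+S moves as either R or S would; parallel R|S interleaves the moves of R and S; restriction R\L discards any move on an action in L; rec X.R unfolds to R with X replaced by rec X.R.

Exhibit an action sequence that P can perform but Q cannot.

Reachable graph of P (4 states):
  u0 = rec X. b.(a.(c.0 + (X + X)) + 0\{b,c}\{b,c}\{a,b}) has moves =b=> u1
  u1 = a.(c.0 + ((rec X. b.(a.(c.0 + (X + X)) + 0\{b,c}\{b,c}\{a,b})) + (rec X. b.(a.(c.0 + (X + X)) + 0\{b,c}\{b,c}\{a,b})))) + 0\{b,c}\{b,c}\{a,b} has moves =a=> u2
  u2 = c.0 + ((rec X. b.(a.(c.0 + (X + X)) + 0\{b,c}\{b,c}\{a,b})) + (rec X. b.(a.(c.0 + (X + X)) + 0\{b,c}\{b,c}\{a,b}))) has moves =b=> u1, =c=> u3
  u3 = 0 has moves ·
Reachable graph of Q (3 states):
  v0 = rec X. b.(a.(0 + (X + X)) + 0\{b,c}\{b,c}\{a,b}) has moves =b=> v1
  v1 = a.(0 + ((rec X. b.(a.(0 + (X + X)) + 0\{b,c}\{b,c}\{a,b})) + (rec X. b.(a.(0 + (X + X)) + 0\{b,c}\{b,c}\{a,b})))) + 0\{b,c}\{b,c}\{a,b} has moves =a=> v2
  v2 = 0 + ((rec X. b.(a.(0 + (X + X)) + 0\{b,c}\{b,c}\{a,b})) + (rec X. b.(a.(0 + (X + X)) + 0\{b,c}\{b,c}\{a,b}))) has moves =b=> v1
Executing bac from P (initial set {u0}):
  [1] b ⇒ {u1}
  [2] a ⇒ {u2}
  [3] c ⇒ {u3}
  ✓ P
Executing bac from Q (initial set {v0}):
  [1] b ⇒ {v1}
  [2] a ⇒ {v2}
  [3] c ⇒ ∅ (Q stuck)

bac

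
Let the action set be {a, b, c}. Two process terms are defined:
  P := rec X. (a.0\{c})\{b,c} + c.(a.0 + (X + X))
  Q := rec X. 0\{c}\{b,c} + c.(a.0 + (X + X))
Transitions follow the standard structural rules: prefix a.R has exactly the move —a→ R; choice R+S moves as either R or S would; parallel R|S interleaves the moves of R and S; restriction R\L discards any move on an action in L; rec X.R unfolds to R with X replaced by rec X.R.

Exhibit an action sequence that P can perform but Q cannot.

Reachable graph of P (4 states):
  s0 = rec X. (a.0\{c})\{b,c} + c.(a.0 + (X + X)) ⊢ =a=> s1, =c=> s2
  s1 = 0\{c}\{b,c} ⊢ ∅
  s2 = a.0 + ((rec X. (a.0\{c})\{b,c} + c.(a.0 + (X + X))) + (rec X. (a.0\{c})\{b,c} + c.(a.0 + (X + X)))) ⊢ =a=> s1, =a=> s3, =c=> s2
  s3 = 0 ⊢ ∅
Reachable graph of Q (3 states):
  t0 = rec X. 0\{c}\{b,c} + c.(a.0 + (X + X)) ⊢ =c=> t1
  t1 = a.0 + ((rec X. 0\{c}\{b,c} + c.(a.0 + (X + X))) + (rec X. 0\{c}\{b,c} + c.(a.0 + (X + X)))) ⊢ =a=> t2, =c=> t1
  t2 = 0 ⊢ ∅
Executing a from P (initial set {s0}):
  [1] a ⇒ {s1}
  ✓ P
Executing a from Q (initial set {t0}):
  [1] a ⇒ ∅  — Q cannot continue

a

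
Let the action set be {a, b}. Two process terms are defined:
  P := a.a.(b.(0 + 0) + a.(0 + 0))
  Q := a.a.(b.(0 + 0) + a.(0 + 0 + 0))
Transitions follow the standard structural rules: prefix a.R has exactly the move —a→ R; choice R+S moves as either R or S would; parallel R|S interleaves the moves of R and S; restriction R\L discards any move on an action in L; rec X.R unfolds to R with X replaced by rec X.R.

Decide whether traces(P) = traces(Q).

LTS(P): 4 reachable states
  p0 = a.a.(b.(0 + 0) + a.(0 + 0)) ⊢ --a--▸ p1
  p1 = a.(b.(0 + 0) + a.(0 + 0)) ⊢ --a--▸ p2
  p2 = b.(0 + 0) + a.(0 + 0) ⊢ --a--▸ p3, --b--▸ p3
  p3 = 0 + 0 ⊢ ·
LTS(Q): 5 reachable states
  q0 = a.a.(b.(0 + 0) + a.(0 + 0 + 0)) ⊢ --a--▸ q1
  q1 = a.(b.(0 + 0) + a.(0 + 0 + 0)) ⊢ --a--▸ q2
  q2 = b.(0 + 0) + a.(0 + 0 + 0) ⊢ --a--▸ q3, --b--▸ q4
  q3 = 0 + 0 + 0 ⊢ ·
  q4 = 0 + 0 ⊢ ·
Bisimilarity quotient blocks:
  B0 = {p0, q0}
  B1 = {p1, q1}
  B2 = {p2, q2}
  B3 = {p3, q3, q4}
p0 ∈ B0, q0 ∈ B0 → same block
Bisimilar ⇒ trace-equivalent.

trace-equivalent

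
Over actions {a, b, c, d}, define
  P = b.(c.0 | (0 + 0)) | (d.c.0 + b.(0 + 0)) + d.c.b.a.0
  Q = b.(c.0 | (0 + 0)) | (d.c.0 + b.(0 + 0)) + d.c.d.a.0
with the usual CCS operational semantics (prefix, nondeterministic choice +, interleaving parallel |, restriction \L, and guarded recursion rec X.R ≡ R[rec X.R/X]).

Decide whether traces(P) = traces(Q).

trace-distinct — witness ⟨dcba⟩

Reachable graph of P (16 states):
  p0 = b.(c.0 | (0 + 0)) | (d.c.0 + b.(0 + 0)) + d.c.b.a.0 | ··b··> p1, ··b··> p2, ··d··> p3, ··d··> p4
  p1 = b.(c.0 | (0 + 0)) | (0 + 0) | ··b··> p5
  p2 = c.0 | (0 + 0) | (d.c.0 + b.(0 + 0)) | ··b··> p5, ··c··> p6, ··d··> p7
  p3 = b.(c.0 | (0 + 0)) | c.0 | ··b··> p7, ··c··> p8
  p4 = c.b.a.0 | ··c··> p9
  p5 = c.0 | (0 + 0) | (0 + 0) | ··c··> p10
  p6 = 0 | (0 + 0) | (d.c.0 + b.(0 + 0)) | ··b··> p10, ··d··> p11
  p7 = c.0 | (0 + 0) | c.0 | ··c··> p11, ··c··> p12
  p8 = b.(c.0 | (0 + 0)) | 0 | ··b··> p12
  p9 = b.a.0 | ··b··> p13
  p10 = 0 | (0 + 0) | (0 + 0) | deadlocked
  p11 = 0 | (0 + 0) | c.0 | ··c··> p14
  p12 = c.0 | (0 + 0) | 0 | ··c··> p14
  p13 = a.0 | ··a··> p15
  p14 = 0 | (0 + 0) | 0 | deadlocked
  p15 = 0 | deadlocked
Reachable graph of Q (16 states):
  q0 = b.(c.0 | (0 + 0)) | (d.c.0 + b.(0 + 0)) + d.c.d.a.0 | ··b··> q1, ··b··> q2, ··d··> q3, ··d··> q4
  q1 = b.(c.0 | (0 + 0)) | (0 + 0) | ··b··> q5
  q2 = c.0 | (0 + 0) | (d.c.0 + b.(0 + 0)) | ··b··> q5, ··c··> q6, ··d··> q7
  q3 = b.(c.0 | (0 + 0)) | c.0 | ··b··> q7, ··c··> q8
  q4 = c.d.a.0 | ··c··> q9
  q5 = c.0 | (0 + 0) | (0 + 0) | ··c··> q10
  q6 = 0 | (0 + 0) | (d.c.0 + b.(0 + 0)) | ··b··> q10, ··d··> q11
  q7 = c.0 | (0 + 0) | c.0 | ··c··> q11, ··c··> q12
  q8 = b.(c.0 | (0 + 0)) | 0 | ··b··> q12
  q9 = d.a.0 | ··d··> q13
  q10 = 0 | (0 + 0) | (0 + 0) | deadlocked
  q11 = 0 | (0 + 0) | c.0 | ··c··> q14
  q12 = c.0 | (0 + 0) | 0 | ··c··> q14
  q13 = a.0 | ··a··> q15
  q14 = 0 | (0 + 0) | 0 | deadlocked
  q15 = 0 | deadlocked
Executing dcba from P (initial set {p0}):
  [1] d ⇒ {p3, p4}
  [2] c ⇒ {p8, p9}
  [3] b ⇒ {p12, p13}
  [4] a ⇒ {p15}
  P completes σ.
Executing dcba from Q (initial set {q0}):
  [1] d ⇒ {q3, q4}
  [2] c ⇒ {q8, q9}
  [3] b ⇒ {q12}
  [4] a ⇒ no successor for Q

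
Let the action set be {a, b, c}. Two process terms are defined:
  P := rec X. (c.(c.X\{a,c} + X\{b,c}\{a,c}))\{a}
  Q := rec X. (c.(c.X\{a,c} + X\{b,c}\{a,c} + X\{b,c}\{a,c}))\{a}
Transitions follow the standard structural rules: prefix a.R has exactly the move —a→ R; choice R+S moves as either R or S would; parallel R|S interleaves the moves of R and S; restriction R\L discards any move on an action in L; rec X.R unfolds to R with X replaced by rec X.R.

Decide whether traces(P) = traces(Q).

LTS(P): 3 reachable states
  p0 = rec X. (c.(c.X\{a,c} + X\{b,c}\{a,c}))\{a} ⊢ -c-> p1
  p1 = (c.(rec X. (c.(c.X\{a,c} + X\{b,c}\{a,c}))\{a})\{a,c} + (rec X. (c.(c.X\{a,c} + X\{b,c}\{a,c}))\{a})\{b,c}\{a,c})\{a} ⊢ -c-> p2
  p2 = (rec X. (c.(c.X\{a,c} + X\{b,c}\{a,c}))\{a})\{a,c}\{a} ⊢ ·
LTS(Q): 3 reachable states
  q0 = rec X. (c.(c.X\{a,c} + X\{b,c}\{a,c} + X\{b,c}\{a,c}))\{a} ⊢ -c-> q1
  q1 = (c.(rec X. (c.(c.X\{a,c} + X\{b,c}\{a,c} + X\{b,c}\{a,c}))\{a})\{a,c} + (rec X. (c.(c.X\{a,c} + X\{b,c}\{a,c} + X\{b,c}\{a,c}))\{a})\{b,c}\{a,c} + (rec X. (c.(c.X\{a,c} + X\{b,c}\{a,c} + X\{b,c}\{a,c}))\{a})\{b,c}\{a,c})\{a} ⊢ -c-> q2
  q2 = (rec X. (c.(c.X\{a,c} + X\{b,c}\{a,c} + X\{b,c}\{a,c}))\{a})\{a,c}\{a} ⊢ ·
Coarsest stable partition (strong bisimilarity classes):
  B0 = {p0, q0}
  B1 = {p1, q1}
  B2 = {p2, q2}
p0 ∈ B0, q0 ∈ B0 → same block
Bisimilar ⇒ trace-equivalent.

YES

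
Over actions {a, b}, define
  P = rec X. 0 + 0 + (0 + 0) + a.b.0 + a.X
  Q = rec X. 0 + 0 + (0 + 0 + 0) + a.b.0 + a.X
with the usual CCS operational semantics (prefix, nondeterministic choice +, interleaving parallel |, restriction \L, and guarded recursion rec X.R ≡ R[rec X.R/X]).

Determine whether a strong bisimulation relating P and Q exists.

LTS(P): 3 reachable states
  m0 = rec X. 0 + 0 + (0 + 0) + a.b.0 + a.X :: -a-> m0, -a-> m1
  m1 = b.0 :: -b-> m2
  m2 = 0 :: ∅
LTS(Q): 3 reachable states
  n0 = rec X. 0 + 0 + (0 + 0 + 0) + a.b.0 + a.X :: -a-> n0, -a-> n1
  n1 = b.0 :: -b-> n2
  n2 = 0 :: ∅
Bisimilarity quotient blocks:
  B0 = {m0, n0}
  B1 = {m1, n1}
  B2 = {m2, n2}
m0 ∈ B0, n0 ∈ B0 → same block

bisimilar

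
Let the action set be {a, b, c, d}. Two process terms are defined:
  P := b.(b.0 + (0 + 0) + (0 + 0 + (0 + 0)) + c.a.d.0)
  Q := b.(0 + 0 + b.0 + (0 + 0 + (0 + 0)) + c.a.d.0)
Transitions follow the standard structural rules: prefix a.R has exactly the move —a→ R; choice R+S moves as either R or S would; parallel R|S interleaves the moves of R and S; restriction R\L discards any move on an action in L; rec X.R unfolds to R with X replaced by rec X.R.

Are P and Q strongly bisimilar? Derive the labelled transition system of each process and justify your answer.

YES

LTS(P): 5 reachable states
  u0 = b.(b.0 + (0 + 0) + (0 + 0 + (0 + 0)) + c.a.d.0) | =b=> u1
  u1 = b.0 + (0 + 0) + (0 + 0 + (0 + 0)) + c.a.d.0 | =b=> u2, =c=> u3
  u2 = 0 | ·
  u3 = a.d.0 | =a=> u4
  u4 = d.0 | =d=> u2
LTS(Q): 5 reachable states
  v0 = b.(0 + 0 + b.0 + (0 + 0 + (0 + 0)) + c.a.d.0) | =b=> v1
  v1 = 0 + 0 + b.0 + (0 + 0 + (0 + 0)) + c.a.d.0 | =b=> v2, =c=> v3
  v2 = 0 | ·
  v3 = a.d.0 | =a=> v4
  v4 = d.0 | =d=> v2
Partition-refinement fixed point:
  B0 = {u0, v0}
  B1 = {u1, v1}
  B2 = {u3, v3}
  B3 = {u4, v4}
  B4 = {u2, v2}
u0 ∈ B0, v0 ∈ B0 → same block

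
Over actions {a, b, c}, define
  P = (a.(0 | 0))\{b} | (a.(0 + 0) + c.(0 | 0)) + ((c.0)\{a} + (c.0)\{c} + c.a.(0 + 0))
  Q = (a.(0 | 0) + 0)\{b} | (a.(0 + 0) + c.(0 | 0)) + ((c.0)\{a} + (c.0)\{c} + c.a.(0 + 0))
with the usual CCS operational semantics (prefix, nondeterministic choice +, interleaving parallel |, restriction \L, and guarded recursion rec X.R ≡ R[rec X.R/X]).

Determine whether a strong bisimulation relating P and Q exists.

P ~ Q

Reachable graph of P (9 states):
  u0 = (a.(0 | 0))\{b} | (a.(0 + 0) + c.(0 | 0)) + ((c.0)\{a} + (c.0)\{c} + c.a.(0 + 0)) has moves ··a··> u1, ··a··> u2, ··c··> u3, ··c··> u4, ··c··> u5
  u1 = (0 | 0)\{b} | (a.(0 + 0) + c.(0 | 0)) has moves ··a··> u6, ··c··> u7
  u2 = (a.(0 | 0))\{b} | (0 + 0) has moves ··a··> u6
  u3 = (a.(0 | 0))\{b} | (0 | 0) has moves ··a··> u7
  u4 = 0\{a} has moves deadlocked
  u5 = a.(0 + 0) has moves ··a··> u8
  u6 = (0 | 0)\{b} | (0 + 0) has moves deadlocked
  u7 = (0 | 0)\{b} | (0 | 0) has moves deadlocked
  u8 = 0 + 0 has moves deadlocked
Reachable graph of Q (9 states):
  v0 = (a.(0 | 0) + 0)\{b} | (a.(0 + 0) + c.(0 | 0)) + ((c.0)\{a} + (c.0)\{c} + c.a.(0 + 0)) has moves ··a··> v1, ··a··> v2, ··c··> v3, ··c··> v4, ··c··> v5
  v1 = (0 | 0)\{b} | (a.(0 + 0) + c.(0 | 0)) has moves ··a··> v6, ··c··> v7
  v2 = (a.(0 | 0) + 0)\{b} | (0 + 0) has moves ··a··> v6
  v3 = (a.(0 | 0) + 0)\{b} | (0 | 0) has moves ··a··> v7
  v4 = 0\{a} has moves deadlocked
  v5 = a.(0 + 0) has moves ··a··> v8
  v6 = (0 | 0)\{b} | (0 + 0) has moves deadlocked
  v7 = (0 | 0)\{b} | (0 | 0) has moves deadlocked
  v8 = 0 + 0 has moves deadlocked
Partition-refinement fixed point:
  B0 = {u0, v0}
  B1 = {u2, u3, u5, v2, v3, v5}
  B2 = {u4, u6, u7, u8, v4, v6, v7, v8}
  B3 = {u1, v1}
u0 ∈ B0, v0 ∈ B0 → same block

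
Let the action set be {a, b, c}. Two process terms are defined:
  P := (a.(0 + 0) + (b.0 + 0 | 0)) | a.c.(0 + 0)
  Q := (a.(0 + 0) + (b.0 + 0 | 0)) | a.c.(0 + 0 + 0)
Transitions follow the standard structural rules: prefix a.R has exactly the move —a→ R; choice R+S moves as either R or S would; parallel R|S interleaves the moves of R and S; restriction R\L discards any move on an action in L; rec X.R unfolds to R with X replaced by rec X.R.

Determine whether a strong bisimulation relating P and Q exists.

P ~ Q

LTS(P): 9 reachable states
  p0 = (a.(0 + 0) + (b.0 + 0 | 0)) | a.c.(0 + 0) ⊢ ··a··> p1, ··a··> p2, ··b··> p3
  p1 = (0 + 0) | a.c.(0 + 0) ⊢ ··a··> p4
  p2 = (a.(0 + 0) + (b.0 + 0 | 0)) | c.(0 + 0) ⊢ ··a··> p4, ··b··> p5, ··c··> p6
  p3 = 0 | a.c.(0 + 0) ⊢ ··a··> p5
  p4 = (0 + 0) | c.(0 + 0) ⊢ ··c··> p7
  p5 = 0 | c.(0 + 0) ⊢ ··c··> p8
  p6 = (a.(0 + 0) + (b.0 + 0 | 0)) | (0 + 0) ⊢ ··a··> p7, ··b··> p8
  p7 = (0 + 0) | (0 + 0) ⊢ ∅
  p8 = 0 | (0 + 0) ⊢ ∅
LTS(Q): 9 reachable states
  q0 = (a.(0 + 0) + (b.0 + 0 | 0)) | a.c.(0 + 0 + 0) ⊢ ··a··> q1, ··a··> q2, ··b··> q3
  q1 = (0 + 0) | a.c.(0 + 0 + 0) ⊢ ··a··> q4
  q2 = (a.(0 + 0) + (b.0 + 0 | 0)) | c.(0 + 0 + 0) ⊢ ··a··> q4, ··b··> q5, ··c··> q6
  q3 = 0 | a.c.(0 + 0 + 0) ⊢ ··a··> q5
  q4 = (0 + 0) | c.(0 + 0 + 0) ⊢ ··c··> q7
  q5 = 0 | c.(0 + 0 + 0) ⊢ ··c··> q8
  q6 = (a.(0 + 0) + (b.0 + 0 | 0)) | (0 + 0 + 0) ⊢ ··a··> q7, ··b··> q8
  q7 = (0 + 0) | (0 + 0 + 0) ⊢ ∅
  q8 = 0 | (0 + 0 + 0) ⊢ ∅
Partition-refinement fixed point:
  B0 = {p0, q0}
  B1 = {p2, q2}
  B2 = {p4, p5, q4, q5}
  B3 = {p7, p8, q7, q8}
  B4 = {p6, q6}
  B5 = {p1, p3, q1, q3}
p0 ∈ B0, q0 ∈ B0 → same block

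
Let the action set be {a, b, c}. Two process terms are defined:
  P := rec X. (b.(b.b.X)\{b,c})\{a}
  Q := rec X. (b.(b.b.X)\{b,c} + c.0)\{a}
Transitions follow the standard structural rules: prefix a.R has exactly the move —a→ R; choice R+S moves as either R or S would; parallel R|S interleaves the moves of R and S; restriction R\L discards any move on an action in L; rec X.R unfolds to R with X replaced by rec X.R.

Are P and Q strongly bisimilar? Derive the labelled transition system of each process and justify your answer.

P's transition system — 2 states:
  u0 = rec X. (b.(b.b.X)\{b,c})\{a} ⊢ ··b··> u1
  u1 = (b.b.(rec X. (b.(b.b.X)\{b,c})\{a}))\{b,c}\{a} ⊢ ∅
Q's transition system — 3 states:
  v0 = rec X. (b.(b.b.X)\{b,c} + c.0)\{a} ⊢ ··b··> v1, ··c··> v2
  v1 = (b.b.(rec X. (b.(b.b.X)\{b,c} + c.0)\{a}))\{b,c}\{a} ⊢ ∅
  v2 = 0\{a} ⊢ ∅
Partition-refinement fixed point:
  B0 = {u0}
  B1 = {u1, v1, v2}
  B2 = {v0}
u0 ∈ B0, v0 ∈ B2 → different blocks

not bisimilar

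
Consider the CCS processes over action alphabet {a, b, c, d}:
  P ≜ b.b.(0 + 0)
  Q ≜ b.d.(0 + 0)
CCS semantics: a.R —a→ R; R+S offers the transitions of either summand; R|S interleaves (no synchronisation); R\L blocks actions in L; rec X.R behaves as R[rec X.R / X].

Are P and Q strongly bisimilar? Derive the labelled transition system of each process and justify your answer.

P ≁ Q

Reachable graph of P (3 states):
  s0 = b.b.(0 + 0) :: ··b··> s1
  s1 = b.(0 + 0) :: ··b··> s2
  s2 = 0 + 0 :: ·
Reachable graph of Q (3 states):
  t0 = b.d.(0 + 0) :: ··b··> t1
  t1 = d.(0 + 0) :: ··d··> t2
  t2 = 0 + 0 :: ·
Bisimilarity quotient blocks:
  B0 = {s0}
  B1 = {s1}
  B2 = {s2, t2}
  B3 = {t0}
  B4 = {t1}
s0 ∈ B0, t0 ∈ B3 → different blocks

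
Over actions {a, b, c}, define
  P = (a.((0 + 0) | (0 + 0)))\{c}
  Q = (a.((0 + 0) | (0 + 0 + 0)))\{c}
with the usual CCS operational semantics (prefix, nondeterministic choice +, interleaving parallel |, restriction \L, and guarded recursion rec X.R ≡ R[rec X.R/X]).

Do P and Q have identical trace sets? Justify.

P's transition system — 2 states:
  u0 = (a.((0 + 0) | (0 + 0)))\{c} | =a=> u1
  u1 = ((0 + 0) | (0 + 0))\{c} | ·
Q's transition system — 2 states:
  v0 = (a.((0 + 0) | (0 + 0 + 0)))\{c} | =a=> v1
  v1 = ((0 + 0) | (0 + 0 + 0))\{c} | ·
Partition-refinement fixed point:
  B0 = {u0, v0}
  B1 = {u1, v1}
u0 ∈ B0, v0 ∈ B0 → same block
Bisimilar ⇒ trace-equivalent.

trace-equivalent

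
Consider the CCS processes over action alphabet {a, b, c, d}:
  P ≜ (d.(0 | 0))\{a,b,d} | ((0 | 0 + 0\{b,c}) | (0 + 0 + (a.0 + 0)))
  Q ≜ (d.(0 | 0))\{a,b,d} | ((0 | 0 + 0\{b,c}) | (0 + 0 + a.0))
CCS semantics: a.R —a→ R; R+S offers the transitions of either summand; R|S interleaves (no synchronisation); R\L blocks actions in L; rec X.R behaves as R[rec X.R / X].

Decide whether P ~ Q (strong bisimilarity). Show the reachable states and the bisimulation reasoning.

Reachable graph of P (2 states):
  p0 = (d.(0 | 0))\{a,b,d} | ((0 | 0 + 0\{b,c}) | (0 + 0 + (a.0 + 0))) :: —a→ p1
  p1 = (d.(0 | 0))\{a,b,d} | ((0 | 0 + 0\{b,c}) | 0) :: stopped
Reachable graph of Q (2 states):
  q0 = (d.(0 | 0))\{a,b,d} | ((0 | 0 + 0\{b,c}) | (0 + 0 + a.0)) :: —a→ q1
  q1 = (d.(0 | 0))\{a,b,d} | ((0 | 0 + 0\{b,c}) | 0) :: stopped
Bisimilarity quotient blocks:
  B0 = {p0, q0}
  B1 = {p1, q1}
p0 ∈ B0, q0 ∈ B0 → same block

YES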